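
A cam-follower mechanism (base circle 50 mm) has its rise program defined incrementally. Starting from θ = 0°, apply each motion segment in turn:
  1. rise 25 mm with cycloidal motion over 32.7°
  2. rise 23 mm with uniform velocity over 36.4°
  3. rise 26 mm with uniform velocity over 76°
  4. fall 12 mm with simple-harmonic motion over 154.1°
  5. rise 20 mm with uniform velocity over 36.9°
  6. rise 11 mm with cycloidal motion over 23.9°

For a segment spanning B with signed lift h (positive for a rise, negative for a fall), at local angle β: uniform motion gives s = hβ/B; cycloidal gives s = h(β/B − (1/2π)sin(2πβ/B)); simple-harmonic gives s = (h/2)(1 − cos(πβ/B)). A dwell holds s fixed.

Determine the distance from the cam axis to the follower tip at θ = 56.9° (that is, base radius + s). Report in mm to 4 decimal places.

seg 1 [0°–32.7°] cycloidal, h=25: full span → s += 25 → s = 25.0000
seg 2 [32.7°–69.1°] uniform, h=23: θ=56.9° here. β=24.2, B=36.4. 23·24.2/36.4 = 15.2912 → s = 40.2912
radial distance = base radius + s = 50 + 40.2912 = 90.2912

90.2912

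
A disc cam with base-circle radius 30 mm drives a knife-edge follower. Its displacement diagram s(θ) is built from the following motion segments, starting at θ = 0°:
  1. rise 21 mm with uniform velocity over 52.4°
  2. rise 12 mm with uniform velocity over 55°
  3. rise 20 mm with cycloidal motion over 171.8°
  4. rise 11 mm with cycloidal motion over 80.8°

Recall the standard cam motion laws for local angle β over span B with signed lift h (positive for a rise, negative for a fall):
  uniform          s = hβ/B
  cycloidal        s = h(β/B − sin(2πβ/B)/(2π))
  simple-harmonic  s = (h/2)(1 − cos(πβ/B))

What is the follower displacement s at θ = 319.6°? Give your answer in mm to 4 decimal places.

seg 1 [0°–52.4°] uniform, h=21: full span → s += 21 → s = 21.0000
seg 2 [52.4°–107.4°] uniform, h=12: full span → s += 12 → s = 33.0000
seg 3 [107.4°–279.2°] cycloidal, h=20: full span → s += 20 → s = 53.0000
seg 4 [279.2°–360°] cycloidal, h=11: θ=319.6° here. β=40.4, B=80.8. 11·(0.5000 − sin(2π·0.5000)/(2π)) = 5.5000 → s = 58.5000

58.5000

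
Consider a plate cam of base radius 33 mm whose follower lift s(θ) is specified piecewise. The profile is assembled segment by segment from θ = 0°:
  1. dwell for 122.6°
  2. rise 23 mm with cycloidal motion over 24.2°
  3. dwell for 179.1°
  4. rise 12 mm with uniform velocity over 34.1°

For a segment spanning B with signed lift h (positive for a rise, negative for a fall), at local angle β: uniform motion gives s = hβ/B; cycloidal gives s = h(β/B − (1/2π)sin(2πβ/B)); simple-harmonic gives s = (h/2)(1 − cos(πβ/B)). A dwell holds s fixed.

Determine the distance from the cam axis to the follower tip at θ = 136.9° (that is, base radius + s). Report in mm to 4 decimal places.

seg 1 [0°–122.6°] dwell: s stays 0.0000
seg 2 [122.6°–146.8°] cycloidal, h=23: θ=136.9° here. β=14.3, B=24.2. 23·(0.5909 − sin(2π·0.5909)/(2π)) = 15.5700 → s = 15.5700
radial distance = base radius + s = 33 + 15.5700 = 48.5700

48.5700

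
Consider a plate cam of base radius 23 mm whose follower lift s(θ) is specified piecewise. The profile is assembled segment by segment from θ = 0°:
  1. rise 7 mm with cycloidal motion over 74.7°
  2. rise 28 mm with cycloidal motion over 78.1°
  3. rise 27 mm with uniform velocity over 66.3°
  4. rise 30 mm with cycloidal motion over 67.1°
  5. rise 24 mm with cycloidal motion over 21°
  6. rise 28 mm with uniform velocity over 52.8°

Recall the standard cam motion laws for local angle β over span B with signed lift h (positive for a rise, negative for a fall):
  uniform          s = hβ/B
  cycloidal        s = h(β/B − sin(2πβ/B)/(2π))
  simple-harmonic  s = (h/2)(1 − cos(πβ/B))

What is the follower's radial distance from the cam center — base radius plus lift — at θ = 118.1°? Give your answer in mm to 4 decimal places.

seg 1 [0°–74.7°] cycloidal, h=7: full span → s += 7 → s = 7.0000
seg 2 [74.7°–152.8°] cycloidal, h=28: θ=118.1° here. β=43.4, B=78.1. 28·(0.5557 − sin(2π·0.5557)/(2π)) = 17.0874 → s = 24.0874
radial distance = base radius + s = 23 + 24.0874 = 47.0874

47.0874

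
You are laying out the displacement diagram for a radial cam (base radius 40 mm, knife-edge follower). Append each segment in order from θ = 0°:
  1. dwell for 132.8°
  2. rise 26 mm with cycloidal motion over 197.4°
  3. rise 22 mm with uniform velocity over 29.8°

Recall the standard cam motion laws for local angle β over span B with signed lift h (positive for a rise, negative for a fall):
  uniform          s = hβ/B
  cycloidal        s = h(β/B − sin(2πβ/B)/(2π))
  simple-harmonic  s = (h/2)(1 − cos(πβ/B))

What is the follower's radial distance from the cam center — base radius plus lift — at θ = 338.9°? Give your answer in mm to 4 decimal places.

seg 1 [0°–132.8°] dwell: s stays 0.0000
seg 2 [132.8°–330.2°] cycloidal, h=26: full span → s += 26 → s = 26.0000
seg 3 [330.2°–360°] uniform, h=22: θ=338.9° here. β=8.7, B=29.8. 22·8.7/29.8 = 6.4228 → s = 32.4228
radial distance = base radius + s = 40 + 32.4228 = 72.4228

72.4228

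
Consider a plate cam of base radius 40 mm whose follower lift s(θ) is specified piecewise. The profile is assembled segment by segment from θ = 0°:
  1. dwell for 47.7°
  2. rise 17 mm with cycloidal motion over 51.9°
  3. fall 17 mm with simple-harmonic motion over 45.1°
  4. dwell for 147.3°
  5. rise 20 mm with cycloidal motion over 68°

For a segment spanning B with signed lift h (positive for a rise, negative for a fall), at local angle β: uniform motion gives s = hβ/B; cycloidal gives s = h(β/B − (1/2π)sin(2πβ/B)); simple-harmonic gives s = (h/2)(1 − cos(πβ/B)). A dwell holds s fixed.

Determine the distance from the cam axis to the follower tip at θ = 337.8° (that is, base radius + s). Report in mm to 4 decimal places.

seg 1 [0°–47.7°] dwell: s stays 0.0000
seg 2 [47.7°–99.6°] cycloidal, h=17: full span → s += 17 → s = 17.0000
seg 3 [99.6°–144.7°] simple-harmonic, h=-17: full span → s += -17 → s = 0.0000
seg 4 [144.7°–292°] dwell: s stays 0.0000
seg 5 [292°–360°] cycloidal, h=20: θ=337.8° here. β=45.8, B=68. 20·(0.6735 − sin(2π·0.6735)/(2π)) = 16.2933 → s = 16.2933
radial distance = base radius + s = 40 + 16.2933 = 56.2933

56.2933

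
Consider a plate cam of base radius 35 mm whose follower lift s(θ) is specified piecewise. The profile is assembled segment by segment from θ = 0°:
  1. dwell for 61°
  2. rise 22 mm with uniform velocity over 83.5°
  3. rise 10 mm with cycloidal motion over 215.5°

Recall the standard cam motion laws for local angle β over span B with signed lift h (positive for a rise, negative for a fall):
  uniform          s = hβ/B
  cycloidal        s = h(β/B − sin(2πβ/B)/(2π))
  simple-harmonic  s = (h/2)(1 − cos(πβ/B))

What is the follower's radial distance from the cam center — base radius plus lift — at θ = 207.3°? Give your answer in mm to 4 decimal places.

seg 1 [0°–61°] dwell: s stays 0.0000
seg 2 [61°–144.5°] uniform, h=22: full span → s += 22 → s = 22.0000
seg 3 [144.5°–360°] cycloidal, h=10: θ=207.3° here. β=62.8, B=215.5. 10·(0.2914 − sin(2π·0.2914)/(2π)) = 1.3762 → s = 23.3762
radial distance = base radius + s = 35 + 23.3762 = 58.3762

58.3762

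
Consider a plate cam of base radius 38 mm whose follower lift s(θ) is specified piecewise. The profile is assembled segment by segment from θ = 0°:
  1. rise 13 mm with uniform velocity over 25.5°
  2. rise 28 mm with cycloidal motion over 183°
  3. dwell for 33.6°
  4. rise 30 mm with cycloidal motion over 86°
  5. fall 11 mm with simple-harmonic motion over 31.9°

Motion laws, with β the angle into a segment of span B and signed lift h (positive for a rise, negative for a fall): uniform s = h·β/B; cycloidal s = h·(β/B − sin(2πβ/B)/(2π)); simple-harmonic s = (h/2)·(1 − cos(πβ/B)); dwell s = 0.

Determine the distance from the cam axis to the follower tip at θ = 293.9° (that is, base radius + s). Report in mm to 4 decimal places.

seg 1 [0°–25.5°] uniform, h=13: full span → s += 13 → s = 13.0000
seg 2 [25.5°–208.5°] cycloidal, h=28: full span → s += 28 → s = 41.0000
seg 3 [208.5°–242.1°] dwell: s stays 41.0000
seg 4 [242.1°–328.1°] cycloidal, h=30: θ=293.9° here. β=51.8, B=86. 30·(0.6023 − sin(2π·0.6023)/(2π)) = 20.9324 → s = 61.9324
radial distance = base radius + s = 38 + 61.9324 = 99.9324

99.9324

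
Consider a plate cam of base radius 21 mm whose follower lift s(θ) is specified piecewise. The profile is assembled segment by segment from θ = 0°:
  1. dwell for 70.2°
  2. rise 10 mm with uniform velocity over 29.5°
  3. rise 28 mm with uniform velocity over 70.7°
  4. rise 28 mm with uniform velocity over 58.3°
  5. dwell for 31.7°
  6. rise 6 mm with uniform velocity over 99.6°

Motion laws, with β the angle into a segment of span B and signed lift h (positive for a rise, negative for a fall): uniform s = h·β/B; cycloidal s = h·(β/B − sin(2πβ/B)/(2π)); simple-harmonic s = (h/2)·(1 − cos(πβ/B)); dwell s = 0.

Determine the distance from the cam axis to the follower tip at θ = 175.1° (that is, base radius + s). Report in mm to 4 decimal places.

seg 1 [0°–70.2°] dwell: s stays 0.0000
seg 2 [70.2°–99.7°] uniform, h=10: full span → s += 10 → s = 10.0000
seg 3 [99.7°–170.4°] uniform, h=28: full span → s += 28 → s = 38.0000
seg 4 [170.4°–228.7°] uniform, h=28: θ=175.1° here. β=4.7, B=58.3. 28·4.7/58.3 = 2.2573 → s = 40.2573
radial distance = base radius + s = 21 + 40.2573 = 61.2573

61.2573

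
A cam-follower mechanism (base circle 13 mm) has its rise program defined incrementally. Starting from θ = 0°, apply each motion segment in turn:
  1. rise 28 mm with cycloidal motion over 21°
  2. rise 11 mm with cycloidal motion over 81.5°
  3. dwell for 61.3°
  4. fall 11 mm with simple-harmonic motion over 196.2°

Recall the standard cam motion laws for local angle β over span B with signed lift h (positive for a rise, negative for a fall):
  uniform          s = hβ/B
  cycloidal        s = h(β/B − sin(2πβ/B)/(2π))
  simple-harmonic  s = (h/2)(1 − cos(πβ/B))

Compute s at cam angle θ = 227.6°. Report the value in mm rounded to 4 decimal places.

seg 1 [0°–21°] cycloidal, h=28: full span → s += 28 → s = 28.0000
seg 2 [21°–102.5°] cycloidal, h=11: full span → s += 11 → s = 39.0000
seg 3 [102.5°–163.8°] dwell: s stays 39.0000
seg 4 [163.8°–360°] simple-harmonic, h=-11: θ=227.6° here. β=63.8, B=196.2. -11/2·(1 − cos(π·0.3252)) = -2.6289 → s = 36.3711

36.3711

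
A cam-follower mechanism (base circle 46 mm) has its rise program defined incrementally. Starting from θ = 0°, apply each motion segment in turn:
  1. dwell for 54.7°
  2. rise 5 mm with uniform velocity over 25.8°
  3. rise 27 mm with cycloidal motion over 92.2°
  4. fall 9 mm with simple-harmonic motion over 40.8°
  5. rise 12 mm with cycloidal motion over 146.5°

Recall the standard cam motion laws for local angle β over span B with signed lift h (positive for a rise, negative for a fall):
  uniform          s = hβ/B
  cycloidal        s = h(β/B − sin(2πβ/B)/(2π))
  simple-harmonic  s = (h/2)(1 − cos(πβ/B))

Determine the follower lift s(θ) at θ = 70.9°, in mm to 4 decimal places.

seg 1 [0°–54.7°] dwell: s stays 0.0000
seg 2 [54.7°–80.5°] uniform, h=5: θ=70.9° here. β=16.2, B=25.8. 5·16.2/25.8 = 3.1395 → s = 3.1395

3.1395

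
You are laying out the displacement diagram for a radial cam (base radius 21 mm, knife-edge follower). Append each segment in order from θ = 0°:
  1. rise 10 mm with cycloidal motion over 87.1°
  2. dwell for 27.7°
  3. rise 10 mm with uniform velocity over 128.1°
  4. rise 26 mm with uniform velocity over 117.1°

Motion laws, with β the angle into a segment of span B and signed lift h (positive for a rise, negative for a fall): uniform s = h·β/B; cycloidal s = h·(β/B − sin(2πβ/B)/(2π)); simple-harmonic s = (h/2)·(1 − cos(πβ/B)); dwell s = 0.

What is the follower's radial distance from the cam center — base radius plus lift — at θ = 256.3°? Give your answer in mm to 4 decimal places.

seg 1 [0°–87.1°] cycloidal, h=10: full span → s += 10 → s = 10.0000
seg 2 [87.1°–114.8°] dwell: s stays 10.0000
seg 3 [114.8°–242.9°] uniform, h=10: full span → s += 10 → s = 20.0000
seg 4 [242.9°–360°] uniform, h=26: θ=256.3° here. β=13.4, B=117.1. 26·13.4/117.1 = 2.9752 → s = 22.9752
radial distance = base radius + s = 21 + 22.9752 = 43.9752

43.9752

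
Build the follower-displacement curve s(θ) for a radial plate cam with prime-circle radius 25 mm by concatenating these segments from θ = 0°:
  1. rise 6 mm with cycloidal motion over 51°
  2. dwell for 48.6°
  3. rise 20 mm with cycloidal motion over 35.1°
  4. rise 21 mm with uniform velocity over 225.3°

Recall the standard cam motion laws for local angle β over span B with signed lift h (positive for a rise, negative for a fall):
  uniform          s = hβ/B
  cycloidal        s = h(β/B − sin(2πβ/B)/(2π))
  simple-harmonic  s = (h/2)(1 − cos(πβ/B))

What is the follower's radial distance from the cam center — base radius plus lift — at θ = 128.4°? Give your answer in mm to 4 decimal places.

seg 1 [0°–51°] cycloidal, h=6: full span → s += 6 → s = 6.0000
seg 2 [51°–99.6°] dwell: s stays 6.0000
seg 3 [99.6°–134.7°] cycloidal, h=20: θ=128.4° here. β=28.8, B=35.1. 20·(0.8205 − sin(2π·0.8205)/(2π)) = 19.2860 → s = 25.2860
radial distance = base radius + s = 25 + 25.2860 = 50.2860

50.2860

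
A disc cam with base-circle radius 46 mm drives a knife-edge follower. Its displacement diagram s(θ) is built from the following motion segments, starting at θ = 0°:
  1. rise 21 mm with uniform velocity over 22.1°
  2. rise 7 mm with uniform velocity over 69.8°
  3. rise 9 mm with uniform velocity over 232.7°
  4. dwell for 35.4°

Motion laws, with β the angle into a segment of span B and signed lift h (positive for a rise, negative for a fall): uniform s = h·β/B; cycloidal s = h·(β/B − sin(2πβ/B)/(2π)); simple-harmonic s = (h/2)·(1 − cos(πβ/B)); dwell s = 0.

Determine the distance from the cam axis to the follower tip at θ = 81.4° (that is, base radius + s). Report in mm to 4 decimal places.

seg 1 [0°–22.1°] uniform, h=21: full span → s += 21 → s = 21.0000
seg 2 [22.1°–91.9°] uniform, h=7: θ=81.4° here. β=59.3, B=69.8. 7·59.3/69.8 = 5.9470 → s = 26.9470
radial distance = base radius + s = 46 + 26.9470 = 72.9470

72.9470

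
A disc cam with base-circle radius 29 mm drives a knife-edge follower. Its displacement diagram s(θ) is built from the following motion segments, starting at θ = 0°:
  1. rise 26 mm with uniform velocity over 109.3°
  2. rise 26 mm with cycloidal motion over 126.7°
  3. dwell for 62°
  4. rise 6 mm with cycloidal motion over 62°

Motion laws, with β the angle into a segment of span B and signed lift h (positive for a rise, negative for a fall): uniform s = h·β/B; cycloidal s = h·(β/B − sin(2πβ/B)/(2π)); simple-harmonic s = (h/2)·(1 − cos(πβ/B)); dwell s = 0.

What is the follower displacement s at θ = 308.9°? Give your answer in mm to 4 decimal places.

seg 1 [0°–109.3°] uniform, h=26: full span → s += 26 → s = 26.0000
seg 2 [109.3°–236°] cycloidal, h=26: full span → s += 26 → s = 52.0000
seg 3 [236°–298°] dwell: s stays 52.0000
seg 4 [298°–360°] cycloidal, h=6: θ=308.9° here. β=10.9, B=62. 6·(0.1758 − sin(2π·0.1758)/(2π)) = 0.2018 → s = 52.2018

52.2018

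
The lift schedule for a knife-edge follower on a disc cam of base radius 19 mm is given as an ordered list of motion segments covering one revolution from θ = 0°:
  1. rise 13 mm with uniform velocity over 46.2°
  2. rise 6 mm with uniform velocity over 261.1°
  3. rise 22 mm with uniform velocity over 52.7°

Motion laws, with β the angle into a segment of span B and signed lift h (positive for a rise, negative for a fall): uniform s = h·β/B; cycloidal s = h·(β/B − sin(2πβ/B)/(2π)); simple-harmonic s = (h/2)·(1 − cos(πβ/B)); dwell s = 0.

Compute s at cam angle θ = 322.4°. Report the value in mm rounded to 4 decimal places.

seg 1 [0°–46.2°] uniform, h=13: full span → s += 13 → s = 13.0000
seg 2 [46.2°–307.3°] uniform, h=6: full span → s += 6 → s = 19.0000
seg 3 [307.3°–360°] uniform, h=22: θ=322.4° here. β=15.1, B=52.7. 22·15.1/52.7 = 6.3036 → s = 25.3036

25.3036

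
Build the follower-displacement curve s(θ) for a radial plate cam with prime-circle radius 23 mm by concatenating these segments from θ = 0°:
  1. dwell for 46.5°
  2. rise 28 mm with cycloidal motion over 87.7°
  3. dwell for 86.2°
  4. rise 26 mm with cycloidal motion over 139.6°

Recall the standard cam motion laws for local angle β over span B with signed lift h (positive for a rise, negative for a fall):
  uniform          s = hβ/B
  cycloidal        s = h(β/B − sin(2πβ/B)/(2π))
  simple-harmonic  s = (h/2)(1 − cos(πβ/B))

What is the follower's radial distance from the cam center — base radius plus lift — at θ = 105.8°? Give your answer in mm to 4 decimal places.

seg 1 [0°–46.5°] dwell: s stays 0.0000
seg 2 [46.5°–134.2°] cycloidal, h=28: θ=105.8° here. β=59.3, B=87.7. 28·(0.6762 − sin(2π·0.6762)/(2π)) = 22.9181 → s = 22.9181
radial distance = base radius + s = 23 + 22.9181 = 45.9181

45.9181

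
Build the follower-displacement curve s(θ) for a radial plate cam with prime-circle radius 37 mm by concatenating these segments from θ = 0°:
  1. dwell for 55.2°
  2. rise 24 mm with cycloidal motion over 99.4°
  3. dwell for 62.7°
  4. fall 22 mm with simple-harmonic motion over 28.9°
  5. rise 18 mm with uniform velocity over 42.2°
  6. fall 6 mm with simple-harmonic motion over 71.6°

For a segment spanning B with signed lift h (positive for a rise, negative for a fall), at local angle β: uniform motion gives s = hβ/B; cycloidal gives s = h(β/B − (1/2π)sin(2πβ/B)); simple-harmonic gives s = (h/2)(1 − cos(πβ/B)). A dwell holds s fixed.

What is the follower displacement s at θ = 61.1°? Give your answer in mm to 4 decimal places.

seg 1 [0°–55.2°] dwell: s stays 0.0000
seg 2 [55.2°–154.6°] cycloidal, h=24: θ=61.1° here. β=5.9, B=99.4. 24·(0.0594 − sin(2π·0.0594)/(2π)) = 0.0328 → s = 0.0328

0.0328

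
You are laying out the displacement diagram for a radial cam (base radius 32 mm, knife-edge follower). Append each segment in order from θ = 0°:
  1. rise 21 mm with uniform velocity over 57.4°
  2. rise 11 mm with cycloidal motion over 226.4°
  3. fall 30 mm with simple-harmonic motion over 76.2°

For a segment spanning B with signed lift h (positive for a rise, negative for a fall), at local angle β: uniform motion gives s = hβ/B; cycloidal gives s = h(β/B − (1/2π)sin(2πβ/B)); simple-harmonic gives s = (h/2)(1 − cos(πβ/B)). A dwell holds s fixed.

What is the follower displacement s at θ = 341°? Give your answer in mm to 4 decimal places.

seg 1 [0°–57.4°] uniform, h=21: full span → s += 21 → s = 21.0000
seg 2 [57.4°–283.8°] cycloidal, h=11: full span → s += 11 → s = 32.0000
seg 3 [283.8°–360°] simple-harmonic, h=-30: θ=341° here. β=57.2, B=76.2. -30/2·(1 − cos(π·0.7507)) = -25.6284 → s = 6.3716

6.3716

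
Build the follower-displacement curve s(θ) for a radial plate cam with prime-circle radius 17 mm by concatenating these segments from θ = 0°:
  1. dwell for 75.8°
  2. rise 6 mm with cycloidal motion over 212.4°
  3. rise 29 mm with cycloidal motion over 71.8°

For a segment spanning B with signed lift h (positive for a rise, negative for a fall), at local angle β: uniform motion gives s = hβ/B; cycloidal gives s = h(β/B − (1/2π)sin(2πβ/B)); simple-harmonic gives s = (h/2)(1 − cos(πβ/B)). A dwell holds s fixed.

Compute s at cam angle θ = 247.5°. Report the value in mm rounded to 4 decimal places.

seg 1 [0°–75.8°] dwell: s stays 0.0000
seg 2 [75.8°–288.2°] cycloidal, h=6: θ=247.5° here. β=171.7, B=212.4. 6·(0.8084 − sin(2π·0.8084)/(2π)) = 5.7417 → s = 5.7417

5.7417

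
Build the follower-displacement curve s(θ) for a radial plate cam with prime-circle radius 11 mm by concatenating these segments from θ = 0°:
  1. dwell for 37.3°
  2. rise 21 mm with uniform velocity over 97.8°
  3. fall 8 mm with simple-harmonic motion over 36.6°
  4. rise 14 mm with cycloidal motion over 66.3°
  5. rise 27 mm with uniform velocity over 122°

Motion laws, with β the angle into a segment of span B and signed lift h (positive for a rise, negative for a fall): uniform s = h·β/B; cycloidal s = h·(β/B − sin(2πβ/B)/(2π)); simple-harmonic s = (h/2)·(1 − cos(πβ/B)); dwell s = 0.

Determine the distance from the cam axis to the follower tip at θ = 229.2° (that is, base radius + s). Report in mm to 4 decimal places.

seg 1 [0°–37.3°] dwell: s stays 0.0000
seg 2 [37.3°–135.1°] uniform, h=21: full span → s += 21 → s = 21.0000
seg 3 [135.1°–171.7°] simple-harmonic, h=-8: full span → s += -8 → s = 13.0000
seg 4 [171.7°–238°] cycloidal, h=14: θ=229.2° here. β=57.5, B=66.3. 14·(0.8673 − sin(2π·0.8673)/(2π)) = 13.7920 → s = 26.7920
radial distance = base radius + s = 11 + 26.7920 = 37.7920

37.7920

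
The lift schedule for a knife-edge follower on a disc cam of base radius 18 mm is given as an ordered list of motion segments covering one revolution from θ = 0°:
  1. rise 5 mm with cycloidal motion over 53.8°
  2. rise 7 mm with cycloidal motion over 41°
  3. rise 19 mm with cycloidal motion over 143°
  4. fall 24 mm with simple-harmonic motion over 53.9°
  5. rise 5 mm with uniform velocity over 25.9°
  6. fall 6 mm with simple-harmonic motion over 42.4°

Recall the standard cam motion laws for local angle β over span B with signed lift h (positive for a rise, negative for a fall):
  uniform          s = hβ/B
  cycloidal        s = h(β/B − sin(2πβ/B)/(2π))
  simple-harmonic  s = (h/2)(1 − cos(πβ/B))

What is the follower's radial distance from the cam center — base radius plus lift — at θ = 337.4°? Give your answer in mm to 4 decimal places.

seg 1 [0°–53.8°] cycloidal, h=5: full span → s += 5 → s = 5.0000
seg 2 [53.8°–94.8°] cycloidal, h=7: full span → s += 7 → s = 12.0000
seg 3 [94.8°–237.8°] cycloidal, h=19: full span → s += 19 → s = 31.0000
seg 4 [237.8°–291.7°] simple-harmonic, h=-24: full span → s += -24 → s = 7.0000
seg 5 [291.7°–317.6°] uniform, h=5: full span → s += 5 → s = 12.0000
seg 6 [317.6°–360°] simple-harmonic, h=-6: θ=337.4° here. β=19.8, B=42.4. -6/2·(1 − cos(π·0.4670)) = -2.6894 → s = 9.3106
radial distance = base radius + s = 18 + 9.3106 = 27.3106

27.3106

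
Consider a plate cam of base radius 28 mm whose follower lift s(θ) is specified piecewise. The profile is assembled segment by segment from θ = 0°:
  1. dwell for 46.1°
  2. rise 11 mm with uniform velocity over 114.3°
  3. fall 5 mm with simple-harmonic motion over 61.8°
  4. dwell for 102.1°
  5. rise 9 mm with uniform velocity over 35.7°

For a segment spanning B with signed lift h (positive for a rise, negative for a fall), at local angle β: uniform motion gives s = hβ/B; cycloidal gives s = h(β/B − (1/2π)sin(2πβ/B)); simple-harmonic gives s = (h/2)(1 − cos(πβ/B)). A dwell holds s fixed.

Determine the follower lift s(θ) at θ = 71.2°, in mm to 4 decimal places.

seg 1 [0°–46.1°] dwell: s stays 0.0000
seg 2 [46.1°–160.4°] uniform, h=11: θ=71.2° here. β=25.1, B=114.3. 11·25.1/114.3 = 2.4156 → s = 2.4156

2.4156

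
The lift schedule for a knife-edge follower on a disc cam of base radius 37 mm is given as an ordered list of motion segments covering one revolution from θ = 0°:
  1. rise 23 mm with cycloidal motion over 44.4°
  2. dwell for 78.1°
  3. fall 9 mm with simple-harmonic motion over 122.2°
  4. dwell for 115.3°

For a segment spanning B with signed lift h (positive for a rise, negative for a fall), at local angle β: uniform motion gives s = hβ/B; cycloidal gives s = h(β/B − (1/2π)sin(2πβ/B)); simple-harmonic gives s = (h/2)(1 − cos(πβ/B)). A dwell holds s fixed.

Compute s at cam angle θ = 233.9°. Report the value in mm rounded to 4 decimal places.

seg 1 [0°–44.4°] cycloidal, h=23: full span → s += 23 → s = 23.0000
seg 2 [44.4°–122.5°] dwell: s stays 23.0000
seg 3 [122.5°–244.7°] simple-harmonic, h=-9: θ=233.9° here. β=111.4, B=122.2. -9/2·(1 − cos(π·0.9116)) = -8.8277 → s = 14.1723

14.1723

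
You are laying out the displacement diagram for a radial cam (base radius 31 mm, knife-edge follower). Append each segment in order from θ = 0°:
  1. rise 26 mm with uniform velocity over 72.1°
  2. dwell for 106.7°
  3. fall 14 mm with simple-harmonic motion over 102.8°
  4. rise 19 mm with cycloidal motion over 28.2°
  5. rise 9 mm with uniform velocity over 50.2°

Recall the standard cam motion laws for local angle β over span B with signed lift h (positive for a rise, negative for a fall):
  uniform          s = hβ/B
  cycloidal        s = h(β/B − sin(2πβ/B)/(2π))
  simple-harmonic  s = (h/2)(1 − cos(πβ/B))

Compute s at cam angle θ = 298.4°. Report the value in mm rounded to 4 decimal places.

seg 1 [0°–72.1°] uniform, h=26: full span → s += 26 → s = 26.0000
seg 2 [72.1°–178.8°] dwell: s stays 26.0000
seg 3 [178.8°–281.6°] simple-harmonic, h=-14: full span → s += -14 → s = 12.0000
seg 4 [281.6°–309.8°] cycloidal, h=19: θ=298.4° here. β=16.8, B=28.2. 19·(0.5957 − sin(2π·0.5957)/(2π)) = 13.0305 → s = 25.0305

25.0305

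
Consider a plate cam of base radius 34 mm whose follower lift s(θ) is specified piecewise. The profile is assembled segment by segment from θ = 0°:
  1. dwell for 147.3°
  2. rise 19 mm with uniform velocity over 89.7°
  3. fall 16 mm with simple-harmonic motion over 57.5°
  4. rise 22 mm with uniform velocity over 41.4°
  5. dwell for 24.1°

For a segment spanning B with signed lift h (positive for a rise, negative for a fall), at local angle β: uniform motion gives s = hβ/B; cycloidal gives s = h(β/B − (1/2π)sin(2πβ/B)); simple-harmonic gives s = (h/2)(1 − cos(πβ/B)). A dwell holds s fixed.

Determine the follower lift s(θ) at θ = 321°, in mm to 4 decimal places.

seg 1 [0°–147.3°] dwell: s stays 0.0000
seg 2 [147.3°–237°] uniform, h=19: full span → s += 19 → s = 19.0000
seg 3 [237°–294.5°] simple-harmonic, h=-16: full span → s += -16 → s = 3.0000
seg 4 [294.5°–335.9°] uniform, h=22: θ=321° here. β=26.5, B=41.4. 22·26.5/41.4 = 14.0821 → s = 17.0821

17.0821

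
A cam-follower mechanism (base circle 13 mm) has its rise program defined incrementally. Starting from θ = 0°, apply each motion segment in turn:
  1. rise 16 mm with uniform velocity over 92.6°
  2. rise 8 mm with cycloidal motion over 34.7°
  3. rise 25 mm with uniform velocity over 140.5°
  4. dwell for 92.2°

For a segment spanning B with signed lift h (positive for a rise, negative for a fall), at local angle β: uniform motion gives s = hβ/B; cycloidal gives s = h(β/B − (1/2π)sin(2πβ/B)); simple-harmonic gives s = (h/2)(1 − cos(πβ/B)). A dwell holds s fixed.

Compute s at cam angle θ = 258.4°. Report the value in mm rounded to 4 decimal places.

seg 1 [0°–92.6°] uniform, h=16: full span → s += 16 → s = 16.0000
seg 2 [92.6°–127.3°] cycloidal, h=8: full span → s += 8 → s = 24.0000
seg 3 [127.3°–267.8°] uniform, h=25: θ=258.4° here. β=131.1, B=140.5. 25·131.1/140.5 = 23.3274 → s = 47.3274

47.3274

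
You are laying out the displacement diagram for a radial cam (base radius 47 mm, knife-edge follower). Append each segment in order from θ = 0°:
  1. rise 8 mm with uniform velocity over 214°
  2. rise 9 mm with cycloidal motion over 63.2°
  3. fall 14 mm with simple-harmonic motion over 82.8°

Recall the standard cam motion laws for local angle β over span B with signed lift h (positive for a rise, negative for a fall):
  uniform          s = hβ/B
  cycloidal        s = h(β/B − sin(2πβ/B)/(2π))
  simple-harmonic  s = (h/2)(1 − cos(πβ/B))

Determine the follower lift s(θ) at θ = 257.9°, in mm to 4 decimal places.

seg 1 [0°–214°] uniform, h=8: full span → s += 8 → s = 8.0000
seg 2 [214°–277.2°] cycloidal, h=9: θ=257.9° here. β=43.9, B=63.2. 9·(0.6946 − sin(2π·0.6946)/(2π)) = 7.5981 → s = 15.5981

15.5981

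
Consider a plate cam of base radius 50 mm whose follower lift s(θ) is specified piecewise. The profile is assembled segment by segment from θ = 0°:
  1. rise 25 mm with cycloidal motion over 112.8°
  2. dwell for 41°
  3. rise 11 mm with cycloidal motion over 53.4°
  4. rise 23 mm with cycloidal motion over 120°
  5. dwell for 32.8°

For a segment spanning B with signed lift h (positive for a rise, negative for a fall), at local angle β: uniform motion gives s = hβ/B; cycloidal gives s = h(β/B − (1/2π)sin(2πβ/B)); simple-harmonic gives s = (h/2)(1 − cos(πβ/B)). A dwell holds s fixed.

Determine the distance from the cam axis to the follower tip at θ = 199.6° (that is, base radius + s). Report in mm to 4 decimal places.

seg 1 [0°–112.8°] cycloidal, h=25: full span → s += 25 → s = 25.0000
seg 2 [112.8°–153.8°] dwell: s stays 25.0000
seg 3 [153.8°–207.2°] cycloidal, h=11: θ=199.6° here. β=45.8, B=53.4. 11·(0.8577 − sin(2π·0.8577)/(2π)) = 10.7995 → s = 35.7995
radial distance = base radius + s = 50 + 35.7995 = 85.7995

85.7995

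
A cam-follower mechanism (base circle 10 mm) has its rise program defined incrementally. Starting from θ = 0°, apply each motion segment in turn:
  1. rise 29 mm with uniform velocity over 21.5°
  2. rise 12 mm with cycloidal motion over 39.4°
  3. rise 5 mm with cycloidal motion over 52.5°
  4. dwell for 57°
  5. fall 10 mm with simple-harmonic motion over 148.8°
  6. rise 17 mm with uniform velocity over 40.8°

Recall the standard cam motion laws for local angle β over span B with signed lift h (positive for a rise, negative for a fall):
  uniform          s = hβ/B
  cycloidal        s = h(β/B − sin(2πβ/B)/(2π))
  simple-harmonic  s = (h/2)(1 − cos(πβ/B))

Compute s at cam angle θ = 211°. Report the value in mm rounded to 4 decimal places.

seg 1 [0°–21.5°] uniform, h=29: full span → s += 29 → s = 29.0000
seg 2 [21.5°–60.9°] cycloidal, h=12: full span → s += 12 → s = 41.0000
seg 3 [60.9°–113.4°] cycloidal, h=5: full span → s += 5 → s = 46.0000
seg 4 [113.4°–170.4°] dwell: s stays 46.0000
seg 5 [170.4°–319.2°] simple-harmonic, h=-10: θ=211° here. β=40.6, B=148.8. -10/2·(1 − cos(π·0.2728)) = -1.7271 → s = 44.2729

44.2729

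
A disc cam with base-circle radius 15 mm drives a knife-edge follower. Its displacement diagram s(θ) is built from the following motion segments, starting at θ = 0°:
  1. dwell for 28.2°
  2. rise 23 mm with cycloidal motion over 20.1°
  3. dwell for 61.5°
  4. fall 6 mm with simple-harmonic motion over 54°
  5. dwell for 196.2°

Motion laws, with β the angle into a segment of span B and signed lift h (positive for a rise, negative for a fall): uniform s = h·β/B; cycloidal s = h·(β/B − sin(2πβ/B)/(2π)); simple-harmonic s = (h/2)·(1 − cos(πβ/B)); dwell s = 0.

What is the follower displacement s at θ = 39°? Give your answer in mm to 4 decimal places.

seg 1 [0°–28.2°] dwell: s stays 0.0000
seg 2 [28.2°–48.3°] cycloidal, h=23: θ=39° here. β=10.8, B=20.1. 23·(0.5373 − sin(2π·0.5373)/(2π)) = 13.2086 → s = 13.2086

13.2086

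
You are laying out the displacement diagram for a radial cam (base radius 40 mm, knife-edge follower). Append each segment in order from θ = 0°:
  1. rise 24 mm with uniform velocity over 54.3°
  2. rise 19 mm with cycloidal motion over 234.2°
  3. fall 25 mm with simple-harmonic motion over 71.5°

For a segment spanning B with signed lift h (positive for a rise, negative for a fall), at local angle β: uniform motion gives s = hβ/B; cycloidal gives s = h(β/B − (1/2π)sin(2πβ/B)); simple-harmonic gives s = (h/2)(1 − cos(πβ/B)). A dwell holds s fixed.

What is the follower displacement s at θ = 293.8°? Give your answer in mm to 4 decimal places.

seg 1 [0°–54.3°] uniform, h=24: full span → s += 24 → s = 24.0000
seg 2 [54.3°–288.5°] cycloidal, h=19: full span → s += 19 → s = 43.0000
seg 3 [288.5°–360°] simple-harmonic, h=-25: θ=293.8° here. β=5.3, B=71.5. -25/2·(1 − cos(π·0.0741)) = -0.3374 → s = 42.6626

42.6626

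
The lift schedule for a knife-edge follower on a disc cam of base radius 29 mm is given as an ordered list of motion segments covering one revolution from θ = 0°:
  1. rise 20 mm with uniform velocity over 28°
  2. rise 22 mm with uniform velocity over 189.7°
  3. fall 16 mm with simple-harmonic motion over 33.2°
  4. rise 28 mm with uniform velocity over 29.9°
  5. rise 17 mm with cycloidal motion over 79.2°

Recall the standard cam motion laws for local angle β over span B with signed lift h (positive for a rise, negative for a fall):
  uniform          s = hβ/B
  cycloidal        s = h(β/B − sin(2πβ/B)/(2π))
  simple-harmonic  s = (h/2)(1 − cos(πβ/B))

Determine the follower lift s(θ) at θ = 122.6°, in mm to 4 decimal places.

seg 1 [0°–28°] uniform, h=20: full span → s += 20 → s = 20.0000
seg 2 [28°–217.7°] uniform, h=22: θ=122.6° here. β=94.6, B=189.7. 22·94.6/189.7 = 10.9710 → s = 30.9710

30.9710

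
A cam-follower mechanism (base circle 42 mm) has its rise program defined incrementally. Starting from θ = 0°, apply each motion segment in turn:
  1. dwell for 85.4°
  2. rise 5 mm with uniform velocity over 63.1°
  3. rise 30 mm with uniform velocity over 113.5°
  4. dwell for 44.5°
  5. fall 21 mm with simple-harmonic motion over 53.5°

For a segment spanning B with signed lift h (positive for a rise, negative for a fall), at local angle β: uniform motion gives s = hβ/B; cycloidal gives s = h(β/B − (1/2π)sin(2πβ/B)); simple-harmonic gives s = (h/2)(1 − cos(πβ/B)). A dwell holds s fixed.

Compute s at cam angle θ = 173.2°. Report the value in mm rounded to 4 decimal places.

seg 1 [0°–85.4°] dwell: s stays 0.0000
seg 2 [85.4°–148.5°] uniform, h=5: full span → s += 5 → s = 5.0000
seg 3 [148.5°–262°] uniform, h=30: θ=173.2° here. β=24.7, B=113.5. 30·24.7/113.5 = 6.5286 → s = 11.5286

11.5286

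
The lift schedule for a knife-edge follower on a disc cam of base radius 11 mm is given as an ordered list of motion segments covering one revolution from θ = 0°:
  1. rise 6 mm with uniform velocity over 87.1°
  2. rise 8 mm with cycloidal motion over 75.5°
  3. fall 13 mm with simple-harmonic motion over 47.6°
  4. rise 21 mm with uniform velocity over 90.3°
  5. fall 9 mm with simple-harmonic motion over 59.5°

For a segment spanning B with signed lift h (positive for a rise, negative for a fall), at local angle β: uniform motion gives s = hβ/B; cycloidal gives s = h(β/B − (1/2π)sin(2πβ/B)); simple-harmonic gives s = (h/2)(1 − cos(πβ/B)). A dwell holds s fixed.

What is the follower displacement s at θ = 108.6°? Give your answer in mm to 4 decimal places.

seg 1 [0°–87.1°] uniform, h=6: full span → s += 6 → s = 6.0000
seg 2 [87.1°–162.6°] cycloidal, h=8: θ=108.6° here. β=21.5, B=75.5. 8·(0.2848 − sin(2π·0.2848)/(2π)) = 1.0352 → s = 7.0352

7.0352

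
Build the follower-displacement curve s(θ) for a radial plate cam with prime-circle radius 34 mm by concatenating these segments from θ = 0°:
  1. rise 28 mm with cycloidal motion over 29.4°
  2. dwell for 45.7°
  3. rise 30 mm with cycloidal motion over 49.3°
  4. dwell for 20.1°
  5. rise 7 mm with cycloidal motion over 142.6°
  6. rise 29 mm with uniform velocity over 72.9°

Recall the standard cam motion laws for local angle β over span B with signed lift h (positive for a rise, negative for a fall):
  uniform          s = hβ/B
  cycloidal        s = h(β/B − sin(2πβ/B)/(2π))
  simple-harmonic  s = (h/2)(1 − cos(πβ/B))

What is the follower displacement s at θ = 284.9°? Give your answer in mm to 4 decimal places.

seg 1 [0°–29.4°] cycloidal, h=28: full span → s += 28 → s = 28.0000
seg 2 [29.4°–75.1°] dwell: s stays 28.0000
seg 3 [75.1°–124.4°] cycloidal, h=30: full span → s += 30 → s = 58.0000
seg 4 [124.4°–144.5°] dwell: s stays 58.0000
seg 5 [144.5°–287.1°] cycloidal, h=7: θ=284.9° here. β=140.4, B=142.6. 7·(0.9846 − sin(2π·0.9846)/(2π)) = 6.9998 → s = 64.9998

64.9998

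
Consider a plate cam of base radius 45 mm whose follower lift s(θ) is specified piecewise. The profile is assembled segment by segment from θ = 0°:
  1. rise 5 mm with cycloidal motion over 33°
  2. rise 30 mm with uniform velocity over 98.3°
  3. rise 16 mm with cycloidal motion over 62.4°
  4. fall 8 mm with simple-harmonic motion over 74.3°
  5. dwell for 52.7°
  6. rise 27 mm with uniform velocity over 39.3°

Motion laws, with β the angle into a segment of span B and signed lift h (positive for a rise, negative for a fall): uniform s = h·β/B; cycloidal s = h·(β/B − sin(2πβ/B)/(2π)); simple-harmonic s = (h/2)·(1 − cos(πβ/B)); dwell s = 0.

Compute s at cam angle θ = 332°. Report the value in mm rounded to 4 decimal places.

seg 1 [0°–33°] cycloidal, h=5: full span → s += 5 → s = 5.0000
seg 2 [33°–131.3°] uniform, h=30: full span → s += 30 → s = 35.0000
seg 3 [131.3°–193.7°] cycloidal, h=16: full span → s += 16 → s = 51.0000
seg 4 [193.7°–268°] simple-harmonic, h=-8: full span → s += -8 → s = 43.0000
seg 5 [268°–320.7°] dwell: s stays 43.0000
seg 6 [320.7°–360°] uniform, h=27: θ=332° here. β=11.3, B=39.3. 27·11.3/39.3 = 7.7634 → s = 50.7634

50.7634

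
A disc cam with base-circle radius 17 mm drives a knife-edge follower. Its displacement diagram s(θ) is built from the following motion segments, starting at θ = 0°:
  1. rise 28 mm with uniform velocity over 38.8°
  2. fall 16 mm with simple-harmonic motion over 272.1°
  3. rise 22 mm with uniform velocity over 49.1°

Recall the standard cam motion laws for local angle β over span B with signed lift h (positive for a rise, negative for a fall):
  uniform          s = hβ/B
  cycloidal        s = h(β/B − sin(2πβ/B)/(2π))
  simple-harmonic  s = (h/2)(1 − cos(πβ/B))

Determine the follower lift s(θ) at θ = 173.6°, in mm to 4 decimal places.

seg 1 [0°–38.8°] uniform, h=28: full span → s += 28 → s = 28.0000
seg 2 [38.8°–310.9°] simple-harmonic, h=-16: θ=173.6° here. β=134.8, B=272.1. -16/2·(1 − cos(π·0.4954)) = -7.8845 → s = 20.1155

20.1155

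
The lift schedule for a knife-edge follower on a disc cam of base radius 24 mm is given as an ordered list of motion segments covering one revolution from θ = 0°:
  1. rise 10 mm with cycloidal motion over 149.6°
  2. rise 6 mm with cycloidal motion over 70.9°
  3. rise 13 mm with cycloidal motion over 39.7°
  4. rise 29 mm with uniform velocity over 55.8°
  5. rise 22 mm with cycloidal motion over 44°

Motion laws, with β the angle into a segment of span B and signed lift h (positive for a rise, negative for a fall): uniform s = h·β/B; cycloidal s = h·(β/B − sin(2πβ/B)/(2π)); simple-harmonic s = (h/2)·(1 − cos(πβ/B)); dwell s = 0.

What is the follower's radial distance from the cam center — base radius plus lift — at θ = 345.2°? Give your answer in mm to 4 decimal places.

seg 1 [0°–149.6°] cycloidal, h=10: full span → s += 10 → s = 10.0000
seg 2 [149.6°–220.5°] cycloidal, h=6: full span → s += 6 → s = 16.0000
seg 3 [220.5°–260.2°] cycloidal, h=13: full span → s += 13 → s = 29.0000
seg 4 [260.2°–316°] uniform, h=29: full span → s += 29 → s = 58.0000
seg 5 [316°–360°] cycloidal, h=22: θ=345.2° here. β=29.2, B=44. 22·(0.6636 − sin(2π·0.6636)/(2π)) = 17.5984 → s = 75.5984
radial distance = base radius + s = 24 + 75.5984 = 99.5984

99.5984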